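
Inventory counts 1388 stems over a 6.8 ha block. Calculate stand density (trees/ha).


Formula: Stand Density = N_trees / Area_ha
Density = 1388 trees / 6.8 ha
Density = 204 trees/ha

204


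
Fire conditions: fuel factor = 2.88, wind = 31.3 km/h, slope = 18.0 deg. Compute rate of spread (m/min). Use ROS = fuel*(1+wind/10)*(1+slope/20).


Formula: ROS = fuel * (1 + wind/10) * (1 + slope/20)
Wind factor = 1 + 31.3/10 = 4.13
Slope factor = 1 + 18.0/20 = 1.9
ROS = 2.88 * 4.13 * 1.9 = 22.6 m/min

22.6


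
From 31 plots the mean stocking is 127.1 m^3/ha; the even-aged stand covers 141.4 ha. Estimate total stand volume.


Formula: Total Volume = Mean Volume per ha * Total Area
Total Volume = 127.1 m^3/ha * 141.4 ha
Total Volume = 17972 m^3

17972


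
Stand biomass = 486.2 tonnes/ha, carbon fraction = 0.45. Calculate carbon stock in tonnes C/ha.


Formula: Carbon Stock = Biomass * Carbon Fraction
C = 486.2 t/ha * 0.45
C = 218.8 t C/ha

218.8


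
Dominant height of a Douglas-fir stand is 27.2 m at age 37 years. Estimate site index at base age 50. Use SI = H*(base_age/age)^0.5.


Formula: SI = H_dom * (base_age / age)^0.5
Age ratio = 50 / 37 = 1.35135
sqrt(age_ratio) = 1.16248
SI = 27.2 * 1.16248 = 31.6 m

31.6


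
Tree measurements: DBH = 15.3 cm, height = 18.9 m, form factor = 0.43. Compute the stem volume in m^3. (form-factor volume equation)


Formula: V = pi * (DBH/200)^2 * H * ff
Radius = DBH/200 = 15.3/200 = 0.0765 m
Radius^2 = 0.0765^2 = 0.00585225 m^2
V = pi * 0.00585225 * 18.9 * 0.43
V = 0.149 m^3

0.149


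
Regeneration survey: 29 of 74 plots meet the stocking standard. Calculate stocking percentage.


Formula: Stocking % = stocked plots / total plots * 100
Stocking = 29 / 74 * 100
Stocking = 0.3919 * 100 = 39.2%

39.2


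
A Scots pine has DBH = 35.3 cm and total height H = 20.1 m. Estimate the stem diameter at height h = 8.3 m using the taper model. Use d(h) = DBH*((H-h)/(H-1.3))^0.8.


Taper: d(h) = DBH * ((H - h) / (H - 1.3))^0.8
Numerator = H - h = 20.1 - 8.3 = 11.8 m
Denominator = H - 1.3 = 20.1 - 1.3 = 18.8 m
Ratio = 11.8 / 18.8 = 0.62766
d = 35.3 * 0.62766^0.8 = 24.3 cm

24.3


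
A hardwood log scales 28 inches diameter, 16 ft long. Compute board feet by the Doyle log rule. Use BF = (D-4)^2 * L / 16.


Doyle: BF = (D - 4)^2 * L / 16
Adjusted diameter = 28 - 4 = 24 in
(D-4)^2 = 24^2 = 576
BF = 576 * 16 / 16 = 576 BF

576


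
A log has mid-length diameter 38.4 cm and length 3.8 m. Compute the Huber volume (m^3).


Huber: V = Am * L,  Am = pi*(Dm/200)^2
Am = pi*(38.4/200)^2 = 0.115812 m^2
V = 0.115812*3.8 = 0.4401 m^3

0.4401


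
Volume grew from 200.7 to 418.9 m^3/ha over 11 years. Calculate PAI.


Formula: PAI = (V_T2 - V_T1) / (T2 - T1)
Volume increment = 418.9 - 200.7 = 218.2 m^3/ha
PAI = 218.2 / 11 = 19.84 m^3/ha/year

19.84


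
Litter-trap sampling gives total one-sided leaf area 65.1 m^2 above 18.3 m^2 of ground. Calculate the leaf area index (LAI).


Formula: LAI = total leaf area / ground area  (dimensionless)
LAI = 65.1 m^2 / 18.3 m^2
LAI = 3.56

3.56


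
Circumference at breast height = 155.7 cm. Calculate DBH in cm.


Formula: DBH = C / pi
DBH = 155.7 / pi
pi = 3.14159...
DBH = 49.6 cm

49.6


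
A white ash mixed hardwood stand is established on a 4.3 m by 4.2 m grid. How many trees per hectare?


Formula: TPH = 10000 m^2/ha / (spacing_x * spacing_y)
Area per tree = 4.3 m * 4.2 m = 18.06 m^2
TPH = 10000 / 18.06 = 554 trees/ha

554


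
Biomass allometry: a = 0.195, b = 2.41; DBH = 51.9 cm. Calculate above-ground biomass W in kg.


Formula: W = a * DBH^b  (allometric power law)
DBH^b = 51.9^2.41 = 13600.4517
W = 0.195 * 13600.4517 = 2652.1 kg

2652.1


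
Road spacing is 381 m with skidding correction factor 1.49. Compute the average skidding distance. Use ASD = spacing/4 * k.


Formula: ASD = (spacing / 4) * correction
Uncorrected distance = spacing / 4 = 381 / 4 = 95.25 m
ASD = 95.25 * 1.49 = 142 m

142


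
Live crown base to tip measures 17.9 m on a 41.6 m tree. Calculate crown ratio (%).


Formula: Crown Ratio = (Crown Length / Total Height) * 100
CR = (17.9 m / 41.6 m) * 100
CR = 0.4303 * 100 = 43.0%

43.0


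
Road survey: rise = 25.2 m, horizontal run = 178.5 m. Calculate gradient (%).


Formula: Gradient = rise / run * 100
Gradient = 25.2 / 178.5 * 100 = 14.1%

14.1


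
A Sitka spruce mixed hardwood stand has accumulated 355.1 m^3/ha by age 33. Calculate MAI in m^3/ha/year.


Formula: MAI = Total Volume / Stand Age
MAI = 355.1 m^3/ha / 33 years
MAI = 10.76 m^3/ha/year

10.76


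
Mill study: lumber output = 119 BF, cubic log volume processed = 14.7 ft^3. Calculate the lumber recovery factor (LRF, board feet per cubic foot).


Formula: LRF = Lumber Output (BF) / Log Input (ft^3)
LRF = 119 BF / 14.7 ft^3
LRF = 8.1 BF/ft^3

8.1


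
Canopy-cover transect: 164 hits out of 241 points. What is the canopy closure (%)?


Formula: Canopy closure = covered points / total points * 100
Closure = 164 / 241 * 100
Closure = 0.6805 * 100 = 68.0%

68.0


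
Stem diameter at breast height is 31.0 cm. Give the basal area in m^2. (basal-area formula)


Formula: BA = pi * (DBH/2)^2 / 10000  (cm^2 to m^2)
Radius = DBH/2 = 31.0/2 = 15.5 cm
BA = pi * 15.5^2 / 10000
   = 754.7676 cm^2 / 10000
   = 0.0755 m^2

0.0755


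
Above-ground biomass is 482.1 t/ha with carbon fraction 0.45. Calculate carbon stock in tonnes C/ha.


Formula: Carbon Stock = Biomass * Carbon Fraction
C = 482.1 t/ha * 0.45
C = 216.9 t C/ha

216.9


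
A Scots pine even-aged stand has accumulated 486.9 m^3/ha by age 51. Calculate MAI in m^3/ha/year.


Formula: MAI = Total Volume / Stand Age
MAI = 486.9 m^3/ha / 51 years
MAI = 9.55 m^3/ha/year

9.55


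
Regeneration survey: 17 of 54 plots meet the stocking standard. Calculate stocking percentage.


Formula: Stocking % = stocked plots / total plots * 100
Stocking = 17 / 54 * 100
Stocking = 0.3148 * 100 = 31.5%

31.5


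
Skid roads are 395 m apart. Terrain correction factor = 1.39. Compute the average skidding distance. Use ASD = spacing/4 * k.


Formula: ASD = (spacing / 4) * correction
Uncorrected distance = spacing / 4 = 395 / 4 = 98.75 m
ASD = 98.75 * 1.39 = 137 m

137


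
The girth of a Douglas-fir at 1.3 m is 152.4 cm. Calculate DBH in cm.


Formula: DBH = C / pi
DBH = 152.4 / pi
pi = 3.14159...
DBH = 48.5 cm

48.5


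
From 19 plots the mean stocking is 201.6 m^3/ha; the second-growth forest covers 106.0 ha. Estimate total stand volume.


Formula: Total Volume = Mean Volume per ha * Total Area
Total Volume = 201.6 m^3/ha * 106.0 ha
Total Volume = 21370 m^3

21370


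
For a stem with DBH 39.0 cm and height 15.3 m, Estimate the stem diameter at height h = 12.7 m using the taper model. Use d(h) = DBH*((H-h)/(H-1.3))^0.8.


Taper: d(h) = DBH * ((H - h) / (H - 1.3))^0.8
Numerator = H - h = 15.3 - 12.7 = 2.6 m
Denominator = H - 1.3 = 15.3 - 1.3 = 14.0 m
Ratio = 2.6 / 14.0 = 0.18571
d = 39.0 * 0.18571^0.8 = 10.1 cm

10.1


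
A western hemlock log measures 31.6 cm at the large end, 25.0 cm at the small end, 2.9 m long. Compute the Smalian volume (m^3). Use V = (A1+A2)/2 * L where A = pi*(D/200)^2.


Smalian: V = (A1 + A2)/2 * L,  A = pi*(D/200)^2
A1 = pi*(31.6/200)^2 = 0.078427 m^2
A2 = pi*(25.0/200)^2 = 0.049087 m^2
V = (0.078427+0.049087)/2*2.9 = 0.1849 m^3

0.1849


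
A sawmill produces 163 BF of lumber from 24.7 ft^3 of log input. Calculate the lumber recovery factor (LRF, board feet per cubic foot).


Formula: LRF = Lumber Output (BF) / Log Input (ft^3)
LRF = 163 BF / 24.7 ft^3
LRF = 6.6 BF/ft^3

6.6


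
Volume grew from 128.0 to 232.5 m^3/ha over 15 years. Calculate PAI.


Formula: PAI = (V_T2 - V_T1) / (T2 - T1)
Volume increment = 232.5 - 128.0 = 104.5 m^3/ha
PAI = 104.5 / 15 = 6.97 m^3/ha/year

6.97


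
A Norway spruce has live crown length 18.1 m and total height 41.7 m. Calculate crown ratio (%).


Formula: Crown Ratio = (Crown Length / Total Height) * 100
CR = (18.1 m / 41.7 m) * 100
CR = 0.4341 * 100 = 43.4%

43.4


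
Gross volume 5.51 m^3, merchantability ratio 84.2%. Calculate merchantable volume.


Formula: MV = V_total * (merchantable_pct / 100)
Merchantable fraction = 84.2% / 100 = 0.842
MV = 5.51 m^3 * 0.842 = 4.639 m^3

4.639


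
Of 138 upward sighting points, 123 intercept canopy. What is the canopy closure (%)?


Formula: Canopy closure = covered points / total points * 100
Closure = 123 / 138 * 100
Closure = 0.8913 * 100 = 89.1%

89.1


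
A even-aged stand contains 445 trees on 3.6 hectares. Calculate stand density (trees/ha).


Formula: Stand Density = N_trees / Area_ha
Density = 445 trees / 3.6 ha
Density = 124 trees/ha

124


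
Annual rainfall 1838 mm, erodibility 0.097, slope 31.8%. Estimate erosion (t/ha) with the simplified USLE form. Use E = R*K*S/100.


Formula: E = R * K * S / 100  (simplified USLE)
R * K = 1838 * 0.097 = 178.286
E = 178.286 * 31.8 / 100 = 56.69 t/ha

56.69


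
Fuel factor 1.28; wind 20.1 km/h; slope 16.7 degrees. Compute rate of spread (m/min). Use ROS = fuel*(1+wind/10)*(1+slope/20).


Formula: ROS = fuel * (1 + wind/10) * (1 + slope/20)
Wind factor = 1 + 20.1/10 = 3.01
Slope factor = 1 + 16.7/20 = 1.835
ROS = 1.28 * 3.01 * 1.835 = 7.07 m/min

7.07


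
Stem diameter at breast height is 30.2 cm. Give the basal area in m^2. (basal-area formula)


Formula: BA = pi * (DBH/2)^2 / 10000  (cm^2 to m^2)
Radius = DBH/2 = 30.2/2 = 15.1 cm
BA = pi * 15.1^2 / 10000
   = 716.3145 cm^2 / 10000
   = 0.0716 m^2

0.0716


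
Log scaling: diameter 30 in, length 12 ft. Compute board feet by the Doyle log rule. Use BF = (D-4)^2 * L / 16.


Doyle: BF = (D - 4)^2 * L / 16
Adjusted diameter = 30 - 4 = 26 in
(D-4)^2 = 26^2 = 676
BF = 676 * 12 / 16 = 507 BF

507


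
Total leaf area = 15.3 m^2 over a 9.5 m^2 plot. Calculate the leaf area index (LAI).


Formula: LAI = total leaf area / ground area  (dimensionless)
LAI = 15.3 m^2 / 9.5 m^2
LAI = 1.61

1.61


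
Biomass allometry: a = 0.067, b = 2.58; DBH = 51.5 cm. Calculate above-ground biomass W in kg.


Formula: W = a * DBH^b  (allometric power law)
DBH^b = 51.5^2.58 = 26089.3135
W = 0.067 * 26089.3135 = 1748.0 kg

1748.0


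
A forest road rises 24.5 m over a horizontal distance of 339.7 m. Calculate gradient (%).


Formula: Gradient = rise / run * 100
Gradient = 24.5 / 339.7 * 100 = 7.2%

7.2


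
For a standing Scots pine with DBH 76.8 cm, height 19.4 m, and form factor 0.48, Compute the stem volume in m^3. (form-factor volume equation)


Formula: V = pi * (DBH/200)^2 * H * ff
Radius = DBH/200 = 76.8/200 = 0.384 m
Radius^2 = 0.384^2 = 0.147456 m^2
V = pi * 0.147456 * 19.4 * 0.48
V = 4.314 m^3

4.314


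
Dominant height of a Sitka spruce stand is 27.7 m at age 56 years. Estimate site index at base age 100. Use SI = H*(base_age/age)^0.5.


Formula: SI = H_dom * (base_age / age)^0.5
Age ratio = 100 / 56 = 1.78571
sqrt(age_ratio) = 1.33631
SI = 27.7 * 1.33631 = 37.0 m

37.0


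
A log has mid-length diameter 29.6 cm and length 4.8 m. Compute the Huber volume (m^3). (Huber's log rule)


Huber: V = Am * L,  Am = pi*(Dm/200)^2
Am = pi*(29.6/200)^2 = 0.068813 m^2
V = 0.068813*4.8 = 0.3303 m^3

0.3303


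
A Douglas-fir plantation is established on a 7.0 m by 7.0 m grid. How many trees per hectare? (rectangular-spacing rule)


Formula: TPH = 10000 m^2/ha / (spacing_x * spacing_y)
Area per tree = 7.0 m * 7.0 m = 49.0 m^2
TPH = 10000 / 49.0 = 204 trees/ha

204


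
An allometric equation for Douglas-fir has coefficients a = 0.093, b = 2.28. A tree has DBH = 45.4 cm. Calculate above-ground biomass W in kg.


Formula: W = a * DBH^b  (allometric power law)
DBH^b = 45.4^2.28 = 5999.1172
W = 0.093 * 5999.1172 = 557.9 kg

557.9


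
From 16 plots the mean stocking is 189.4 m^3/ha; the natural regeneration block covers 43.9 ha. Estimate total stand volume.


Formula: Total Volume = Mean Volume per ha * Total Area
Total Volume = 189.4 m^3/ha * 43.9 ha
Total Volume = 8315 m^3

8315


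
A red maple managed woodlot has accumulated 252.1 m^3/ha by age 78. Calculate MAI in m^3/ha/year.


Formula: MAI = Total Volume / Stand Age
MAI = 252.1 m^3/ha / 78 years
MAI = 3.23 m^3/ha/year

3.23


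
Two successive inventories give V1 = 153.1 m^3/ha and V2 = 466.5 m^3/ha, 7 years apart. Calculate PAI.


Formula: PAI = (V_T2 - V_T1) / (T2 - T1)
Volume increment = 466.5 - 153.1 = 313.4 m^3/ha
PAI = 313.4 / 7 = 44.77 m^3/ha/year

44.77


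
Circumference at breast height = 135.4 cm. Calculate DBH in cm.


Formula: DBH = C / pi
DBH = 135.4 / pi
pi = 3.14159...
DBH = 43.1 cm

43.1


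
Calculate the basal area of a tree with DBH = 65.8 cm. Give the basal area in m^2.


Formula: BA = pi * (DBH/2)^2 / 10000  (cm^2 to m^2)
Radius = DBH/2 = 65.8/2 = 32.9 cm
BA = pi * 32.9^2 / 10000
   = 3400.4913 cm^2 / 10000
   = 0.34 m^2

0.34


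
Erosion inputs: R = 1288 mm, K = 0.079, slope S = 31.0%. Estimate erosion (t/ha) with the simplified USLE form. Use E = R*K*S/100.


Formula: E = R * K * S / 100  (simplified USLE)
R * K = 1288 * 0.079 = 101.752
E = 101.752 * 31.0 / 100 = 31.54 t/ha

31.54


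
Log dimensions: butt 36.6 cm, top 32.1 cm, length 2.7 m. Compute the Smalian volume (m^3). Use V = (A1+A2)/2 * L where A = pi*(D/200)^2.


Smalian: V = (A1 + A2)/2 * L,  A = pi*(D/200)^2
A1 = pi*(36.6/200)^2 = 0.105209 m^2
A2 = pi*(32.1/200)^2 = 0.080928 m^2
V = (0.105209+0.080928)/2*2.7 = 0.2513 m^3

0.2513


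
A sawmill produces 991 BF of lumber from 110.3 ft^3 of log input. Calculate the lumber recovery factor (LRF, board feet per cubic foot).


Formula: LRF = Lumber Output (BF) / Log Input (ft^3)
LRF = 991 BF / 110.3 ft^3
LRF = 8.98 BF/ft^3

8.98


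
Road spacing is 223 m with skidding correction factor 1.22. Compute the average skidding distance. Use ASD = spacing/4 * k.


Formula: ASD = (spacing / 4) * correction
Uncorrected distance = spacing / 4 = 223 / 4 = 55.75 m
ASD = 55.75 * 1.22 = 68 m

68


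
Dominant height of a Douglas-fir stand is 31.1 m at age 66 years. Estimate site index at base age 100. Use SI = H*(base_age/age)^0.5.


Formula: SI = H_dom * (base_age / age)^0.5
Age ratio = 100 / 66 = 1.51515
sqrt(age_ratio) = 1.23091
SI = 31.1 * 1.23091 = 38.3 m

38.3


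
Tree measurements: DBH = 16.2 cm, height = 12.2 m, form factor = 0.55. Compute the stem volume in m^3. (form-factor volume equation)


Formula: V = pi * (DBH/200)^2 * H * ff
Radius = DBH/200 = 16.2/200 = 0.081 m
Radius^2 = 0.081^2 = 0.006561 m^2
V = pi * 0.006561 * 12.2 * 0.55
V = 0.138 m^3

0.138


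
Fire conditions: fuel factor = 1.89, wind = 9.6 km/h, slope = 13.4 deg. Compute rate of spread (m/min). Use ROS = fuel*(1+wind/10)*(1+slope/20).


Formula: ROS = fuel * (1 + wind/10) * (1 + slope/20)
Wind factor = 1 + 9.6/10 = 1.96
Slope factor = 1 + 13.4/20 = 1.67
ROS = 1.89 * 1.96 * 1.67 = 6.19 m/min

6.19


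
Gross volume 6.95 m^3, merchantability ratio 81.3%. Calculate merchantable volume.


Formula: MV = V_total * (merchantable_pct / 100)
Merchantable fraction = 81.3% / 100 = 0.813
MV = 6.95 m^3 * 0.813 = 5.65 m^3

5.65


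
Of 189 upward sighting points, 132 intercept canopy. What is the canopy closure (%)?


Formula: Canopy closure = covered points / total points * 100
Closure = 132 / 189 * 100
Closure = 0.6984 * 100 = 69.8%

69.8


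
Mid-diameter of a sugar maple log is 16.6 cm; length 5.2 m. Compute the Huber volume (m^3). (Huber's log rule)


Huber: V = Am * L,  Am = pi*(Dm/200)^2
Am = pi*(16.6/200)^2 = 0.021642 m^2
V = 0.021642*5.2 = 0.1125 m^3

0.1125


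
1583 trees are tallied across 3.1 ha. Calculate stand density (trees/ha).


Formula: Stand Density = N_trees / Area_ha
Density = 1583 trees / 3.1 ha
Density = 511 trees/ha

511


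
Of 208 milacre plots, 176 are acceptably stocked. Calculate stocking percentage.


Formula: Stocking % = stocked plots / total plots * 100
Stocking = 176 / 208 * 100
Stocking = 0.8462 * 100 = 84.6%

84.6


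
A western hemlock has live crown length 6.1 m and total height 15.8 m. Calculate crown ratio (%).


Formula: Crown Ratio = (Crown Length / Total Height) * 100
CR = (6.1 m / 15.8 m) * 100
CR = 0.3861 * 100 = 38.6%

38.6


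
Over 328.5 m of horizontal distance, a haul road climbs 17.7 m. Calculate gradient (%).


Formula: Gradient = rise / run * 100
Gradient = 17.7 / 328.5 * 100 = 5.4%

5.4


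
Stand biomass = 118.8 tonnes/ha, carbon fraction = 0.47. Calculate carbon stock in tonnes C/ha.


Formula: Carbon Stock = Biomass * Carbon Fraction
C = 118.8 t/ha * 0.47
C = 55.8 t C/ha

55.8


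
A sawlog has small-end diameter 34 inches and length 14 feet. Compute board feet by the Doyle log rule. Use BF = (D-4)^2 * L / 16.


Doyle: BF = (D - 4)^2 * L / 16
Adjusted diameter = 34 - 4 = 30 in
(D-4)^2 = 30^2 = 900
BF = 900 * 14 / 16 = 788 BF

788


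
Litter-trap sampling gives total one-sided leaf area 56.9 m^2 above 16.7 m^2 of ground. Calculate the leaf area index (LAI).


Formula: LAI = total leaf area / ground area  (dimensionless)
LAI = 56.9 m^2 / 16.7 m^2
LAI = 3.41

3.41


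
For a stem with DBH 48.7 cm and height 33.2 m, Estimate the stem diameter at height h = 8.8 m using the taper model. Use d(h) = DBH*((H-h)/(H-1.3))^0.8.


Taper: d(h) = DBH * ((H - h) / (H - 1.3))^0.8
Numerator = H - h = 33.2 - 8.8 = 24.4 m
Denominator = H - 1.3 = 33.2 - 1.3 = 31.9 m
Ratio = 24.4 / 31.9 = 0.76489
d = 48.7 * 0.76489^0.8 = 39.3 cm

39.3


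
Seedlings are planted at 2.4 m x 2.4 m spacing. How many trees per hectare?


Formula: TPH = 10000 m^2/ha / (spacing_x * spacing_y)
Area per tree = 2.4 m * 2.4 m = 5.76 m^2
TPH = 10000 / 5.76 = 1736 trees/ha

1736


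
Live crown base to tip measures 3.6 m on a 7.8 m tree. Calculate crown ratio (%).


Formula: Crown Ratio = (Crown Length / Total Height) * 100
CR = (3.6 m / 7.8 m) * 100
CR = 0.4615 * 100 = 46.2%

46.2


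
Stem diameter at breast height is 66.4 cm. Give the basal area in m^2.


Formula: BA = pi * (DBH/2)^2 / 10000  (cm^2 to m^2)
Radius = DBH/2 = 66.4/2 = 33.2 cm
BA = pi * 33.2^2 / 10000
   = 3462.7891 cm^2 / 10000
   = 0.3463 m^2

0.3463


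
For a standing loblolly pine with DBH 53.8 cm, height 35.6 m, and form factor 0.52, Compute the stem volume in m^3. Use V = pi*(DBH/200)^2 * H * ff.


Formula: V = pi * (DBH/200)^2 * H * ff
Radius = DBH/200 = 53.8/200 = 0.269 m
Radius^2 = 0.269^2 = 0.072361 m^2
V = pi * 0.072361 * 35.6 * 0.52
V = 4.208 m^3

4.208


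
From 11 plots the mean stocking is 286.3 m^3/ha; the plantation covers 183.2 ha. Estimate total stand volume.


Formula: Total Volume = Mean Volume per ha * Total Area
Total Volume = 286.3 m^3/ha * 183.2 ha
Total Volume = 52450 m^3

52450


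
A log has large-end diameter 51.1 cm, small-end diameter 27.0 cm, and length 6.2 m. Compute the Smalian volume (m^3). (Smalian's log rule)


Smalian: V = (A1 + A2)/2 * L,  A = pi*(D/200)^2
A1 = pi*(51.1/200)^2 = 0.205084 m^2
A2 = pi*(27.0/200)^2 = 0.057256 m^2
V = (0.205084+0.057256)/2*6.2 = 0.8133 m^3

0.8133


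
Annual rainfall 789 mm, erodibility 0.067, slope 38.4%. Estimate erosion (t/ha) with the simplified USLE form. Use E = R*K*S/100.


Formula: E = R * K * S / 100  (simplified USLE)
R * K = 789 * 0.067 = 52.863
E = 52.863 * 38.4 / 100 = 20.3 t/ha

20.3


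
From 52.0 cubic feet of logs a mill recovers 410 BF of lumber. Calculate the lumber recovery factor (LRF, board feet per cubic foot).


Formula: LRF = Lumber Output (BF) / Log Input (ft^3)
LRF = 410 BF / 52.0 ft^3
LRF = 7.88 BF/ft^3

7.88


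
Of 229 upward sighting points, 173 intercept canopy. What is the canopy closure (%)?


Formula: Canopy closure = covered points / total points * 100
Closure = 173 / 229 * 100
Closure = 0.7555 * 100 = 75.5%

75.5


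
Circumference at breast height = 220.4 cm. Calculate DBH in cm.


Formula: DBH = C / pi
DBH = 220.4 / pi
pi = 3.14159...
DBH = 70.2 cm

70.2


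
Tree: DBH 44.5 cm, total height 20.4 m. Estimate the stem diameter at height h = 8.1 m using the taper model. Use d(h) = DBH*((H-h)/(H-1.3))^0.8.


Taper: d(h) = DBH * ((H - h) / (H - 1.3))^0.8
Numerator = H - h = 20.4 - 8.1 = 12.3 m
Denominator = H - 1.3 = 20.4 - 1.3 = 19.1 m
Ratio = 12.3 / 19.1 = 0.64398
d = 44.5 * 0.64398^0.8 = 31.3 cm

31.3


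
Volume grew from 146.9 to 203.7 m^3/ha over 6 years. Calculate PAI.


Formula: PAI = (V_T2 - V_T1) / (T2 - T1)
Volume increment = 203.7 - 146.9 = 56.8 m^3/ha
PAI = 56.8 / 6 = 9.47 m^3/ha/year

9.47


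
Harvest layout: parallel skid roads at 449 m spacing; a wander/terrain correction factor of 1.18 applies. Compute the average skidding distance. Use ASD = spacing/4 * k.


Formula: ASD = (spacing / 4) * correction
Uncorrected distance = spacing / 4 = 449 / 4 = 112.25 m
ASD = 112.25 * 1.18 = 132 m

132


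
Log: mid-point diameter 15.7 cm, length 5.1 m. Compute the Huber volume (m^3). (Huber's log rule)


Huber: V = Am * L,  Am = pi*(Dm/200)^2
Am = pi*(15.7/200)^2 = 0.019359 m^2
V = 0.019359*5.1 = 0.0987 m^3

0.0987


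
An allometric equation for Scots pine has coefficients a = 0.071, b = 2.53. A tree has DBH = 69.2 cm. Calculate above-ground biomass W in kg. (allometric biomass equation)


Formula: W = a * DBH^b  (allometric power law)
DBH^b = 69.2^2.53 = 45234.3568
W = 0.071 * 45234.3568 = 3211.6 kg

3211.6


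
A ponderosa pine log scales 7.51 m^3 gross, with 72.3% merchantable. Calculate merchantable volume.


Formula: MV = V_total * (merchantable_pct / 100)
Merchantable fraction = 72.3% / 100 = 0.723
MV = 7.51 m^3 * 0.723 = 5.43 m^3

5.43


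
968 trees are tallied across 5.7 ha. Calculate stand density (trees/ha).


Formula: Stand Density = N_trees / Area_ha
Density = 968 trees / 5.7 ha
Density = 170 trees/ha

170


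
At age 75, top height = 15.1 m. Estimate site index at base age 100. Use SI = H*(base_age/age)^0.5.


Formula: SI = H_dom * (base_age / age)^0.5
Age ratio = 100 / 75 = 1.33333
sqrt(age_ratio) = 1.1547
SI = 15.1 * 1.1547 = 17.4 m

17.4


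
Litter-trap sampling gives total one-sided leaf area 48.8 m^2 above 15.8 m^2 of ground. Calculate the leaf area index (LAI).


Formula: LAI = total leaf area / ground area  (dimensionless)
LAI = 48.8 m^2 / 15.8 m^2
LAI = 3.09

3.09


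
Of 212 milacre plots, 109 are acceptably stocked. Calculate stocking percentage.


Formula: Stocking % = stocked plots / total plots * 100
Stocking = 109 / 212 * 100
Stocking = 0.5142 * 100 = 51.4%

51.4


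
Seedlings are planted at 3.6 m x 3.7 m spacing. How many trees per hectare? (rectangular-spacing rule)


Formula: TPH = 10000 m^2/ha / (spacing_x * spacing_y)
Area per tree = 3.6 m * 3.7 m = 13.32 m^2
TPH = 10000 / 13.32 = 751 trees/ha

751


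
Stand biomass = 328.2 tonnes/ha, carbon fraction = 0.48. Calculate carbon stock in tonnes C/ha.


Formula: Carbon Stock = Biomass * Carbon Fraction
C = 328.2 t/ha * 0.48
C = 157.5 t C/ha

157.5


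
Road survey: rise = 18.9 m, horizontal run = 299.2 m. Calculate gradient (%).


Formula: Gradient = rise / run * 100
Gradient = 18.9 / 299.2 * 100 = 6.3%

6.3


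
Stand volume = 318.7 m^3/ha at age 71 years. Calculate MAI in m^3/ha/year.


Formula: MAI = Total Volume / Stand Age
MAI = 318.7 m^3/ha / 71 years
MAI = 4.49 m^3/ha/year

4.49


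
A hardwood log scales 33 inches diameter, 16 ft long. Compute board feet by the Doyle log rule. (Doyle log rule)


Doyle: BF = (D - 4)^2 * L / 16
Adjusted diameter = 33 - 4 = 29 in
(D-4)^2 = 29^2 = 841
BF = 841 * 16 / 16 = 841 BF

841


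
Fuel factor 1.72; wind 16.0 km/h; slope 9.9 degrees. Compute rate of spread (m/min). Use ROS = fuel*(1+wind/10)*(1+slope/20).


Formula: ROS = fuel * (1 + wind/10) * (1 + slope/20)
Wind factor = 1 + 16.0/10 = 2.6
Slope factor = 1 + 9.9/20 = 1.495
ROS = 1.72 * 2.6 * 1.495 = 6.69 m/min

6.69


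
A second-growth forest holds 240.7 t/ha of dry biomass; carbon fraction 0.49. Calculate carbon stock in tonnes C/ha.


Formula: Carbon Stock = Biomass * Carbon Fraction
C = 240.7 t/ha * 0.49
C = 117.9 t C/ha

117.9


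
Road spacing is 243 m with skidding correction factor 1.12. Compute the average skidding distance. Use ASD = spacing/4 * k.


Formula: ASD = (spacing / 4) * correction
Uncorrected distance = spacing / 4 = 243 / 4 = 60.75 m
ASD = 60.75 * 1.12 = 68 m

68


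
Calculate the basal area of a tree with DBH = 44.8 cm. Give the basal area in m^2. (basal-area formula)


Formula: BA = pi * (DBH/2)^2 / 10000  (cm^2 to m^2)
Radius = DBH/2 = 44.8/2 = 22.4 cm
BA = pi * 22.4^2 / 10000
   = 1576.3255 cm^2 / 10000
   = 0.1576 m^2

0.1576


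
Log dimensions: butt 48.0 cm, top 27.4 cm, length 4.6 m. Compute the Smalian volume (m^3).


Smalian: V = (A1 + A2)/2 * L,  A = pi*(D/200)^2
A1 = pi*(48.0/200)^2 = 0.180956 m^2
A2 = pi*(27.4/200)^2 = 0.058965 m^2
V = (0.180956+0.058965)/2*4.6 = 0.5518 m^3

0.5518


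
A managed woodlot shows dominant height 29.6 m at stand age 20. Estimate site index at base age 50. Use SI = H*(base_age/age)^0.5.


Formula: SI = H_dom * (base_age / age)^0.5
Age ratio = 50 / 20 = 2.5
sqrt(age_ratio) = 1.58114
SI = 29.6 * 1.58114 = 46.8 m

46.8


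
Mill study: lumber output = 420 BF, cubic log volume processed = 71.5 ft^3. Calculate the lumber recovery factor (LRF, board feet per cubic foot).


Formula: LRF = Lumber Output (BF) / Log Input (ft^3)
LRF = 420 BF / 71.5 ft^3
LRF = 5.87 BF/ft^3

5.87


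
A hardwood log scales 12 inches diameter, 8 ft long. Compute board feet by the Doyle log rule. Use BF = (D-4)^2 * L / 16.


Doyle: BF = (D - 4)^2 * L / 16
Adjusted diameter = 12 - 4 = 8 in
(D-4)^2 = 8^2 = 64
BF = 64 * 8 / 16 = 32 BF

32


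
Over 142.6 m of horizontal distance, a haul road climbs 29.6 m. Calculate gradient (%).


Formula: Gradient = rise / run * 100
Gradient = 29.6 / 142.6 * 100 = 20.8%

20.8


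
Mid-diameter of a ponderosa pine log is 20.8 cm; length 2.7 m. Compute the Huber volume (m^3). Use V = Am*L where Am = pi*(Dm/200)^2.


Huber: V = Am * L,  Am = pi*(Dm/200)^2
Am = pi*(20.8/200)^2 = 0.033979 m^2
V = 0.033979*2.7 = 0.0917 m^3

0.0917


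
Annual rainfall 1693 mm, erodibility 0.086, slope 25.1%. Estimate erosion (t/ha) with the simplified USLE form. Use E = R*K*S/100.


Formula: E = R * K * S / 100  (simplified USLE)
R * K = 1693 * 0.086 = 145.598
E = 145.598 * 25.1 / 100 = 36.55 t/ha

36.55


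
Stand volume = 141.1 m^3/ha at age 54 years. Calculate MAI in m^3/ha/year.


Formula: MAI = Total Volume / Stand Age
MAI = 141.1 m^3/ha / 54 years
MAI = 2.61 m^3/ha/year

2.61


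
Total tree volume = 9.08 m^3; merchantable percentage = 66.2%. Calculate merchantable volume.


Formula: MV = V_total * (merchantable_pct / 100)
Merchantable fraction = 66.2% / 100 = 0.662
MV = 9.08 m^3 * 0.662 = 6.011 m^3

6.011


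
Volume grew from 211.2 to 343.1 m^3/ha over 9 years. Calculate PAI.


Formula: PAI = (V_T2 - V_T1) / (T2 - T1)
Volume increment = 343.1 - 211.2 = 131.9 m^3/ha
PAI = 131.9 / 9 = 14.66 m^3/ha/year

14.66


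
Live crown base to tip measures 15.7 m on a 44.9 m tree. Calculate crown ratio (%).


Formula: Crown Ratio = (Crown Length / Total Height) * 100
CR = (15.7 m / 44.9 m) * 100
CR = 0.3497 * 100 = 35.0%

35.0


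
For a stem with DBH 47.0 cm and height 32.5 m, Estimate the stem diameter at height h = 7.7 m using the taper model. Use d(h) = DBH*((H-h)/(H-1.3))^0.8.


Taper: d(h) = DBH * ((H - h) / (H - 1.3))^0.8
Numerator = H - h = 32.5 - 7.7 = 24.8 m
Denominator = H - 1.3 = 32.5 - 1.3 = 31.2 m
Ratio = 24.8 / 31.2 = 0.79487
d = 47.0 * 0.79487^0.8 = 39.1 cm

39.1


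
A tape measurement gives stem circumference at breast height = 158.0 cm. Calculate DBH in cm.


Formula: DBH = C / pi
DBH = 158.0 / pi
pi = 3.14159...
DBH = 50.3 cm

50.3


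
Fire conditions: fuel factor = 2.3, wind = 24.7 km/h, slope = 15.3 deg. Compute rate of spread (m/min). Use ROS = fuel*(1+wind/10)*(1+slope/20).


Formula: ROS = fuel * (1 + wind/10) * (1 + slope/20)
Wind factor = 1 + 24.7/10 = 3.47
Slope factor = 1 + 15.3/20 = 1.765
ROS = 2.3 * 3.47 * 1.765 = 14.09 m/min

14.09


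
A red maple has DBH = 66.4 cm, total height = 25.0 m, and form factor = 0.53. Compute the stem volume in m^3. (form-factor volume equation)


Formula: V = pi * (DBH/200)^2 * H * ff
Radius = DBH/200 = 66.4/200 = 0.332 m
Radius^2 = 0.332^2 = 0.110224 m^2
V = pi * 0.110224 * 25.0 * 0.53
V = 4.588 m^3

4.588


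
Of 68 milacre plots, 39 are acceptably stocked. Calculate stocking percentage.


Formula: Stocking % = stocked plots / total plots * 100
Stocking = 39 / 68 * 100
Stocking = 0.5735 * 100 = 57.4%

57.4


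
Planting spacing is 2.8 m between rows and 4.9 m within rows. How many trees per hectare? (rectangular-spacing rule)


Formula: TPH = 10000 m^2/ha / (spacing_x * spacing_y)
Area per tree = 2.8 m * 4.9 m = 13.72 m^2
TPH = 10000 / 13.72 = 729 trees/ha

729


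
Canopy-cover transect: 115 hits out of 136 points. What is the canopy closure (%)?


Formula: Canopy closure = covered points / total points * 100
Closure = 115 / 136 * 100
Closure = 0.8456 * 100 = 84.6%

84.6


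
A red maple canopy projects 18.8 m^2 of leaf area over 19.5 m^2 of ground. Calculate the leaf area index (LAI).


Formula: LAI = total leaf area / ground area  (dimensionless)
LAI = 18.8 m^2 / 19.5 m^2
LAI = 0.96

0.96


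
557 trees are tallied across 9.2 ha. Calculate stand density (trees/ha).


Formula: Stand Density = N_trees / Area_ha
Density = 557 trees / 9.2 ha
Density = 61 trees/ha

61


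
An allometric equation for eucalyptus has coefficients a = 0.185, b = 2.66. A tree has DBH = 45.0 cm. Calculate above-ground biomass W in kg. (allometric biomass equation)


Formula: W = a * DBH^b  (allometric power law)
DBH^b = 45.0^2.66 = 24977.2883
W = 0.185 * 24977.2883 = 4620.8 kg

4620.8


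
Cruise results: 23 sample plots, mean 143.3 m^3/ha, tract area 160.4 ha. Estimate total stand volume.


Formula: Total Volume = Mean Volume per ha * Total Area
Total Volume = 143.3 m^3/ha * 160.4 ha
Total Volume = 22985 m^3

22985


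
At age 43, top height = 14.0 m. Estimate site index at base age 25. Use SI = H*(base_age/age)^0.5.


Formula: SI = H_dom * (base_age / age)^0.5
Age ratio = 25 / 43 = 0.5814
sqrt(age_ratio) = 0.76249
SI = 14.0 * 0.76249 = 10.7 m

10.7


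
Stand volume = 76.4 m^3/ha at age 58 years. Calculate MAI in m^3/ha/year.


Formula: MAI = Total Volume / Stand Age
MAI = 76.4 m^3/ha / 58 years
MAI = 1.32 m^3/ha/year

1.32


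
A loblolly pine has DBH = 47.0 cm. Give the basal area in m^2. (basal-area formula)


Formula: BA = pi * (DBH/2)^2 / 10000  (cm^2 to m^2)
Radius = DBH/2 = 47.0/2 = 23.5 cm
BA = pi * 23.5^2 / 10000
   = 1734.9445 cm^2 / 10000
   = 0.1735 m^2

0.1735


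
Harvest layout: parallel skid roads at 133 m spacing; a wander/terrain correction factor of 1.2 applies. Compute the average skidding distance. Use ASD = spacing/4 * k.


Formula: ASD = (spacing / 4) * correction
Uncorrected distance = spacing / 4 = 133 / 4 = 33.25 m
ASD = 33.25 * 1.2 = 40 m

40


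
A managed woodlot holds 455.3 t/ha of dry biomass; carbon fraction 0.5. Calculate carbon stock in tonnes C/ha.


Formula: Carbon Stock = Biomass * Carbon Fraction
C = 455.3 t/ha * 0.5
C = 227.7 t C/ha

227.7


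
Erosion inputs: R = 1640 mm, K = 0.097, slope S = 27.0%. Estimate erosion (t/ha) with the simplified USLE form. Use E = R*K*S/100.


Formula: E = R * K * S / 100  (simplified USLE)
R * K = 1640 * 0.097 = 159.08
E = 159.08 * 27.0 / 100 = 42.95 t/ha

42.95


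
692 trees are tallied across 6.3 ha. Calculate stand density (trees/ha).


Formula: Stand Density = N_trees / Area_ha
Density = 692 trees / 6.3 ha
Density = 110 trees/ha

110


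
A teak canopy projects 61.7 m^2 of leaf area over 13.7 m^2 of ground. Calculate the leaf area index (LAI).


Formula: LAI = total leaf area / ground area  (dimensionless)
LAI = 61.7 m^2 / 13.7 m^2
LAI = 4.5

4.5


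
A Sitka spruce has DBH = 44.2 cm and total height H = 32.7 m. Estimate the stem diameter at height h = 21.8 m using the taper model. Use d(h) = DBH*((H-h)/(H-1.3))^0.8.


Taper: d(h) = DBH * ((H - h) / (H - 1.3))^0.8
Numerator = H - h = 32.7 - 21.8 = 10.9 m
Denominator = H - 1.3 = 32.7 - 1.3 = 31.4 m
Ratio = 10.9 / 31.4 = 0.34713
d = 44.2 * 0.34713^0.8 = 19.0 cm

19.0


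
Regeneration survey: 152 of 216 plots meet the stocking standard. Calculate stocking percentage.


Formula: Stocking % = stocked plots / total plots * 100
Stocking = 152 / 216 * 100
Stocking = 0.7037 * 100 = 70.4%

70.4


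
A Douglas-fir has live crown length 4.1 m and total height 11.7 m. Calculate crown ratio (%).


Formula: Crown Ratio = (Crown Length / Total Height) * 100
CR = (4.1 m / 11.7 m) * 100
CR = 0.3504 * 100 = 35.0%

35.0


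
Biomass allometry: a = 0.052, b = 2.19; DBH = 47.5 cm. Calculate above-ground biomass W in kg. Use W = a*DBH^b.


Formula: W = a * DBH^b  (allometric power law)
DBH^b = 47.5^2.19 = 4698.4976
W = 0.052 * 4698.4976 = 244.3 kg

244.3


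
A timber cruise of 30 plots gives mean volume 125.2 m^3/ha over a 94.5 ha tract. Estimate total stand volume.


Formula: Total Volume = Mean Volume per ha * Total Area
Total Volume = 125.2 m^3/ha * 94.5 ha
Total Volume = 11831 m^3

11831


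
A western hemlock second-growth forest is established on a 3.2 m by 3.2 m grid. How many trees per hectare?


Formula: TPH = 10000 m^2/ha / (spacing_x * spacing_y)
Area per tree = 3.2 m * 3.2 m = 10.24 m^2
TPH = 10000 / 10.24 = 977 trees/ha

977


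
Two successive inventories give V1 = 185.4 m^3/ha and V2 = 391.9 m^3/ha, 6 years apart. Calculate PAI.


Formula: PAI = (V_T2 - V_T1) / (T2 - T1)
Volume increment = 391.9 - 185.4 = 206.5 m^3/ha
PAI = 206.5 / 6 = 34.42 m^3/ha/year

34.42


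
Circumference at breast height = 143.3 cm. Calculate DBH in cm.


Formula: DBH = C / pi
DBH = 143.3 / pi
pi = 3.14159...
DBH = 45.6 cm

45.6


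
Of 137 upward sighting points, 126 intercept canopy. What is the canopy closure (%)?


Formula: Canopy closure = covered points / total points * 100
Closure = 126 / 137 * 100
Closure = 0.9197 * 100 = 92.0%

92.0


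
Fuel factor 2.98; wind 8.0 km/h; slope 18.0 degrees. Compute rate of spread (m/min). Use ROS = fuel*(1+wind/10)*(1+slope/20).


Formula: ROS = fuel * (1 + wind/10) * (1 + slope/20)
Wind factor = 1 + 8.0/10 = 1.8
Slope factor = 1 + 18.0/20 = 1.9
ROS = 2.98 * 1.8 * 1.9 = 10.19 m/min

10.19


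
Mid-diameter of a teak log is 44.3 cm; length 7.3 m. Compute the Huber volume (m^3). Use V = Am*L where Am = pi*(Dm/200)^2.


Huber: V = Am * L,  Am = pi*(Dm/200)^2
Am = pi*(44.3/200)^2 = 0.154134 m^2
V = 0.154134*7.3 = 1.1252 m^3

1.1252


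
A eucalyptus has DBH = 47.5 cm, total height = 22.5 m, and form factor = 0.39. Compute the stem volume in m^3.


Formula: V = pi * (DBH/200)^2 * H * ff
Radius = DBH/200 = 47.5/200 = 0.2375 m
Radius^2 = 0.2375^2 = 0.05640625 m^2
V = pi * 0.05640625 * 22.5 * 0.39
V = 1.555 m^3

1.555


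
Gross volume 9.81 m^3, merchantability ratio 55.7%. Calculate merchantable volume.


Formula: MV = V_total * (merchantable_pct / 100)
Merchantable fraction = 55.7% / 100 = 0.557
MV = 9.81 m^3 * 0.557 = 5.464 m^3

5.464


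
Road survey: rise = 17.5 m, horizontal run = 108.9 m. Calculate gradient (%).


Formula: Gradient = rise / run * 100
Gradient = 17.5 / 108.9 * 100 = 16.1%

16.1


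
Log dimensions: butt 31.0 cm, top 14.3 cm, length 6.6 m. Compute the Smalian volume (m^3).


Smalian: V = (A1 + A2)/2 * L,  A = pi*(D/200)^2
A1 = pi*(31.0/200)^2 = 0.075477 m^2
A2 = pi*(14.3/200)^2 = 0.016061 m^2
V = (0.075477+0.016061)/2*6.6 = 0.3021 m^3

0.3021


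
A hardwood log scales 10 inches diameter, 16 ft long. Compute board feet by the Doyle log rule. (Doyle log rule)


Doyle: BF = (D - 4)^2 * L / 16
Adjusted diameter = 10 - 4 = 6 in
(D-4)^2 = 6^2 = 36
BF = 36 * 16 / 16 = 36 BF

36


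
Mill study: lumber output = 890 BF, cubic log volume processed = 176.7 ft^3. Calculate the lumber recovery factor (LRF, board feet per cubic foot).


Formula: LRF = Lumber Output (BF) / Log Input (ft^3)
LRF = 890 BF / 176.7 ft^3
LRF = 5.04 BF/ft^3

5.04


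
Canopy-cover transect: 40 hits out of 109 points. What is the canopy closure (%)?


Formula: Canopy closure = covered points / total points * 100
Closure = 40 / 109 * 100
Closure = 0.367 * 100 = 36.7%

36.7


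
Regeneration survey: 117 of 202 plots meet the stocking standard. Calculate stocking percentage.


Formula: Stocking % = stocked plots / total plots * 100
Stocking = 117 / 202 * 100
Stocking = 0.5792 * 100 = 57.9%

57.9


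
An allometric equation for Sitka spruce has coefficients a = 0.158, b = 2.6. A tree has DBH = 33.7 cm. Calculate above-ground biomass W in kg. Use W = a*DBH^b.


Formula: W = a * DBH^b  (allometric power law)
DBH^b = 33.7^2.6 = 9372.1179
W = 0.158 * 9372.1179 = 1480.8 kg

1480.8


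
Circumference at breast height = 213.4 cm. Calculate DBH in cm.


Formula: DBH = C / pi
DBH = 213.4 / pi
pi = 3.14159...
DBH = 67.9 cm

67.9


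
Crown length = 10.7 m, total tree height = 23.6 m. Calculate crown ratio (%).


Formula: Crown Ratio = (Crown Length / Total Height) * 100
CR = (10.7 m / 23.6 m) * 100
CR = 0.4534 * 100 = 45.3%

45.3


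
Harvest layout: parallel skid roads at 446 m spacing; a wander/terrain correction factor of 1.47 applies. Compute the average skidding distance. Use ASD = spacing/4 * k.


Formula: ASD = (spacing / 4) * correction
Uncorrected distance = spacing / 4 = 446 / 4 = 111.5 m
ASD = 111.5 * 1.47 = 164 m

164


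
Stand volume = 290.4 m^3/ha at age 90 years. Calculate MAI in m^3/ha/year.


Formula: MAI = Total Volume / Stand Age
MAI = 290.4 m^3/ha / 90 years
MAI = 3.23 m^3/ha/year

3.23


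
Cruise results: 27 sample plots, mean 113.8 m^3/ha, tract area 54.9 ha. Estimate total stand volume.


Formula: Total Volume = Mean Volume per ha * Total Area
Total Volume = 113.8 m^3/ha * 54.9 ha
Total Volume = 6248 m^3

6248


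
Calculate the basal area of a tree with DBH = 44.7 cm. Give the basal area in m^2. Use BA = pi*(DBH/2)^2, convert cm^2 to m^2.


Formula: BA = pi * (DBH/2)^2 / 10000  (cm^2 to m^2)
Radius = DBH/2 = 44.7/2 = 22.35 cm
BA = pi * 22.35^2 / 10000
   = 1569.2962 cm^2 / 10000
   = 0.1569 m^2

0.1569


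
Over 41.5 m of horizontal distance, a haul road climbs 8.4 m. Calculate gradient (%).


Formula: Gradient = rise / run * 100
Gradient = 8.4 / 41.5 * 100 = 20.2%

20.2


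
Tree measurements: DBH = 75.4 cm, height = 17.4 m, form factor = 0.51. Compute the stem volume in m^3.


Formula: V = pi * (DBH/200)^2 * H * ff
Radius = DBH/200 = 75.4/200 = 0.377 m
Radius^2 = 0.377^2 = 0.142129 m^2
V = pi * 0.142129 * 17.4 * 0.51
V = 3.962 m^3

3.962


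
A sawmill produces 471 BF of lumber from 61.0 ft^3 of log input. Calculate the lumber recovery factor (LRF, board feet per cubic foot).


Formula: LRF = Lumber Output (BF) / Log Input (ft^3)
LRF = 471 BF / 61.0 ft^3
LRF = 7.72 BF/ft^3

7.72


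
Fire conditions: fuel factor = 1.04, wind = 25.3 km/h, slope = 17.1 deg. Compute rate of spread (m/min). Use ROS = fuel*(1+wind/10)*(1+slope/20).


Formula: ROS = fuel * (1 + wind/10) * (1 + slope/20)
Wind factor = 1 + 25.3/10 = 3.53
Slope factor = 1 + 17.1/20 = 1.855
ROS = 1.04 * 3.53 * 1.855 = 6.81 m/min

6.81


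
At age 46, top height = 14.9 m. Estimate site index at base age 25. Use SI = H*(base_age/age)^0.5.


Formula: SI = H_dom * (base_age / age)^0.5
Age ratio = 25 / 46 = 0.54348
sqrt(age_ratio) = 0.73721
SI = 14.9 * 0.73721 = 11.0 m

11.0


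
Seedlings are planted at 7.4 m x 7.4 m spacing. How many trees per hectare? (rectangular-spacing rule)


Formula: TPH = 10000 m^2/ha / (spacing_x * spacing_y)
Area per tree = 7.4 m * 7.4 m = 54.76 m^2
TPH = 10000 / 54.76 = 183 trees/ha

183
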